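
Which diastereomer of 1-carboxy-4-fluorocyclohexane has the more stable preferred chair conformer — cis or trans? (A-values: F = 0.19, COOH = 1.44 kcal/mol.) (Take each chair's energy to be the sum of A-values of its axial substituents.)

trans

At 1,4 positions (parity opposite): cis → (a,e or e,a); trans → (e,e or a,a).
Best chair for cis: E = 0.19 kcal/mol; best chair for trans: E = 0.00 kcal/mol.
The trans isomer is lower by 0.19 kcal/mol.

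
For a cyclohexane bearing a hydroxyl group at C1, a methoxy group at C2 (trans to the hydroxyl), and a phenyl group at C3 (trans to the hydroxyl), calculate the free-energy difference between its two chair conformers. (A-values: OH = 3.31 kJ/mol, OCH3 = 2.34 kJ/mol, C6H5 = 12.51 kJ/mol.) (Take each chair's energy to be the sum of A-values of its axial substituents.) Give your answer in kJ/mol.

6.86 kJ/mol

Chair I (hydroxyl axial, methoxy axial, phenyl equatorial): E = 5.65 kJ/mol.
Chair II (hydroxyl equatorial, methoxy equatorial, phenyl axial): E = 12.51 kJ/mol.
ΔE = 12.51 − 5.65 = 6.86 kJ/mol; chair I is more stable.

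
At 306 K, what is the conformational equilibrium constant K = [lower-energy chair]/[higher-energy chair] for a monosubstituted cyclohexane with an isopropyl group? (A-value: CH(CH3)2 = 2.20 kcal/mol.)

One chair has the isopropyl group axial (E = 2.20 kcal/mol) and the other has it equatorial (E = 0).
ΔG = 2.20 kcal/mol between the two chairs.
K = exp(ΔG/RT) with R = 1.987×10⁻³ kcal mol⁻¹ K⁻¹ and T = 306 K gives K ≈ 37.3.

K ≈ 37.3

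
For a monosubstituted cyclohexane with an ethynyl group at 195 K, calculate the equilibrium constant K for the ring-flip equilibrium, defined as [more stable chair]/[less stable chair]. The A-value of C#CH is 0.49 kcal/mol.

One chair has the ethynyl group axial (E = 0.49 kcal/mol) and the other has it equatorial (E = 0).
ΔG = 0.49 kcal/mol between the two chairs.
K = exp(ΔG/RT) with R = 1.987×10⁻³ kcal mol⁻¹ K⁻¹ and T = 195 K gives K ≈ 3.54.

K ≈ 3.54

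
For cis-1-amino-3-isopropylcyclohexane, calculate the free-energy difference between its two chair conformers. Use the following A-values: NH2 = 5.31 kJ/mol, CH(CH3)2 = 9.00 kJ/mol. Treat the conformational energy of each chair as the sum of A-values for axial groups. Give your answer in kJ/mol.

C1 and C3 have the same parity, so for the cis isomer the two substituents are e,e in one chair and a,a in the other.
Chair I (amino axial, isopropyl axial): E = 14.31 kJ/mol.
Chair II (amino equatorial, isopropyl equatorial): E = 0.00 kJ/mol.
ΔE = 14.31 − 0.00 = 14.31 kJ/mol; chair II is more stable.

14.31 kJ/mol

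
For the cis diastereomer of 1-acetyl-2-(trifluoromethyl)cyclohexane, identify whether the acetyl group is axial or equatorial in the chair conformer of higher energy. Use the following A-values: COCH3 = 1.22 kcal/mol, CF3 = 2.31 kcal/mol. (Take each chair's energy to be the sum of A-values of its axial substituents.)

equatorial

C1 and C2 have opposite parity, so for the cis isomer the two substituents are one axial and one equatorial in each chair.
Chair I (acetyl axial, trifluoromethyl equatorial): E = 1.22 kcal/mol.
Chair II (acetyl equatorial, trifluoromethyl axial): E = 2.31 kcal/mol.
Chair II is the less stable (higher-energy) conformer, and in that chair the acetyl group is equatorial.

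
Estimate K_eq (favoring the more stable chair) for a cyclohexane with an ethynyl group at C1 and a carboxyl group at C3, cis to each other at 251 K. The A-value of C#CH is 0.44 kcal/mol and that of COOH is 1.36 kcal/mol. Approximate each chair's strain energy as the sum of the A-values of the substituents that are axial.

K ≈ 36.9

C1 and C3 have the same parity, so for the cis isomer the two substituents are e,e in one chair and a,a in the other.
Chair I (ethynyl axial, carboxyl axial): E = 1.80 kcal/mol; chair II (ethynyl equatorial, carboxyl equatorial): E = 0.00 kcal/mol.
ΔG = 1.80 kcal/mol between the two chairs.
K = exp(ΔG/RT) with R = 1.987×10⁻³ kcal mol⁻¹ K⁻¹ and T = 251 K gives K ≈ 36.9.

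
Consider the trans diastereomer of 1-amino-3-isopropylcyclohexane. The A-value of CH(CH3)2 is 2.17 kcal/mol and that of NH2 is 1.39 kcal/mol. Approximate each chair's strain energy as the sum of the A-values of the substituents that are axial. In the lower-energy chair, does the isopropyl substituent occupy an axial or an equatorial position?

C1 and C3 have the same parity, so for the trans isomer the two substituents are one axial and one equatorial in each chair.
Chair I (isopropyl axial, amino equatorial): E = 2.17 kcal/mol.
Chair II (isopropyl equatorial, amino axial): E = 1.39 kcal/mol.
Chair II is the more stable (lower-energy) conformer, and in that chair the isopropyl group is equatorial.

equatorial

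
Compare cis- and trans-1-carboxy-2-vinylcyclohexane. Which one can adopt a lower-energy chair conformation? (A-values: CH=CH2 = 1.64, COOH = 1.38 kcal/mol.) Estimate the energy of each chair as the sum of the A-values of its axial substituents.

trans

At 1,2 positions (parity opposite): cis → (a,e or e,a); trans → (e,e or a,a).
Best chair for cis: E = 1.38 kcal/mol; best chair for trans: E = 0.00 kcal/mol.
The trans isomer is lower by 1.38 kcal/mol.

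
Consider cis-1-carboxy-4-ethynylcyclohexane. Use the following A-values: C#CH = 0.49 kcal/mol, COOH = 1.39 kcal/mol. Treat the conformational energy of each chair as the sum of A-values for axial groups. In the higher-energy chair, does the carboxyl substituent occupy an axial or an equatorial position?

axial

C1 and C4 have opposite parity, so for the cis isomer the two substituents are one axial and one equatorial in each chair.
Chair I (ethynyl axial, carboxyl equatorial): E = 0.49 kcal/mol.
Chair II (ethynyl equatorial, carboxyl axial): E = 1.39 kcal/mol.
Chair II is the less stable (higher-energy) conformer, and in that chair the carboxyl group is axial.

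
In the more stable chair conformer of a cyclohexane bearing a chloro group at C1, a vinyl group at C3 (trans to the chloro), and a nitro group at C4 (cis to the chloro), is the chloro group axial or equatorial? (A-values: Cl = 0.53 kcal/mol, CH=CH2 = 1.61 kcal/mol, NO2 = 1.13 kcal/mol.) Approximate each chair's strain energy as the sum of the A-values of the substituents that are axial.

Chair I (chloro axial, vinyl equatorial, nitro equatorial): E = 0.53 kcal/mol.
Chair II (chloro equatorial, vinyl axial, nitro axial): E = 2.74 kcal/mol.
Chair I is the more stable (lower-energy) conformer, and in that chair the chloro group is axial.

axial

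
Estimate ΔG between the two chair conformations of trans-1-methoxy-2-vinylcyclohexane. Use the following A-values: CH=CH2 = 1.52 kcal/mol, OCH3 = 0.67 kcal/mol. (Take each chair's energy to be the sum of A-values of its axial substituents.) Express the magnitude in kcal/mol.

2.19 kcal/mol

C1 and C2 have opposite parity, so for the trans isomer the two substituents are e,e in one chair and a,a in the other.
Chair I (vinyl axial, methoxy axial): E = 2.19 kcal/mol.
Chair II (vinyl equatorial, methoxy equatorial): E = 0.00 kcal/mol.
ΔE = 2.19 − 0.00 = 2.19 kcal/mol; chair II is more stable.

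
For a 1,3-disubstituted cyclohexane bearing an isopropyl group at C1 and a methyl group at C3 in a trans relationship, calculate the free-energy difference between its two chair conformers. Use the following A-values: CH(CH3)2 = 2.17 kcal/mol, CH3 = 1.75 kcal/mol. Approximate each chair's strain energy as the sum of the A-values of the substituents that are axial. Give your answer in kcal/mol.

C1 and C3 have the same parity, so for the trans isomer the two substituents are one axial and one equatorial in each chair.
Chair I (isopropyl axial, methyl equatorial): E = 2.17 kcal/mol.
Chair II (isopropyl equatorial, methyl axial): E = 1.75 kcal/mol.
ΔE = 2.17 − 1.75 = 0.42 kcal/mol; chair II is more stable.

0.42 kcal/mol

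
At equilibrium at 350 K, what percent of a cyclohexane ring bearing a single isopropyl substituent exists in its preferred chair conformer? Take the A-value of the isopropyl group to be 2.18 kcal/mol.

95.8%

One chair has the isopropyl group axial (E = 2.18 kcal/mol) and the other has it equatorial (E = 0).
ΔG = 2.18 kcal/mol between the two chairs.
K = exp(ΔG/RT) with R = 1.987×10⁻³ kcal mol⁻¹ K⁻¹ and T = 350 K gives K ≈ 23.
Fraction in the lower-energy chair = K/(K+1) = 95.8%.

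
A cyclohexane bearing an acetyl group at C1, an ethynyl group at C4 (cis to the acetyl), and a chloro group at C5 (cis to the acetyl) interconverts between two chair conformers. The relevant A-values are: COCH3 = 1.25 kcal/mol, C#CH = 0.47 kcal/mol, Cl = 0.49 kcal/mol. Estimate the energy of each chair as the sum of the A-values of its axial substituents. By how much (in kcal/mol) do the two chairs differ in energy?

Chair I (acetyl axial, ethynyl equatorial, chloro axial): E = 1.74 kcal/mol.
Chair II (acetyl equatorial, ethynyl axial, chloro equatorial): E = 0.47 kcal/mol.
ΔE = 1.74 − 0.47 = 1.27 kcal/mol; chair II is more stable.

1.27 kcal/mol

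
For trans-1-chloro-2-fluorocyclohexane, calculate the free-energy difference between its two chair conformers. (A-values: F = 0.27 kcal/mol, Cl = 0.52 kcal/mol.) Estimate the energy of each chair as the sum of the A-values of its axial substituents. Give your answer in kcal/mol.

C1 and C2 have opposite parity, so for the trans isomer the two substituents are e,e in one chair and a,a in the other.
Chair I (fluoro axial, chloro axial): E = 0.79 kcal/mol.
Chair II (fluoro equatorial, chloro equatorial): E = 0.00 kcal/mol.
ΔE = 0.79 − 0.00 = 0.79 kcal/mol; chair II is more stable.

0.79 kcal/mol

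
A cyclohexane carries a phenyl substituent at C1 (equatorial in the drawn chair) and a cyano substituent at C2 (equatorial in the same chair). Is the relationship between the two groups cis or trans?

trans

C1 and C2 have opposite parity, so their axial bonds point in opposite directions.
With opposite-parity carbons, two substituents on the same face are one axial and one equatorial; opposite faces give both axial or both equatorial.
Here the groups are equatorial/equatorial → opposite face → trans.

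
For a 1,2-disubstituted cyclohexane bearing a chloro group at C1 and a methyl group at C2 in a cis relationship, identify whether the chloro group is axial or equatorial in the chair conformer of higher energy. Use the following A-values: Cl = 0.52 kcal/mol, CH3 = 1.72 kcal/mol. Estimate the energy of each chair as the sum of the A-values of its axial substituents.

C1 and C2 have opposite parity, so for the cis isomer the two substituents are one axial and one equatorial in each chair.
Chair I (chloro axial, methyl equatorial): E = 0.52 kcal/mol.
Chair II (chloro equatorial, methyl axial): E = 1.72 kcal/mol.
Chair II is the less stable (higher-energy) conformer, and in that chair the chloro group is equatorial.

equatorial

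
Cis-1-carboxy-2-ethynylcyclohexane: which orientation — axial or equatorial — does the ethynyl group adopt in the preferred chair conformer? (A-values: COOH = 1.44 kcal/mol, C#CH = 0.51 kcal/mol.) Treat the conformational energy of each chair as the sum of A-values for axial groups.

C1 and C2 have opposite parity, so for the cis isomer the two substituents are one axial and one equatorial in each chair.
Chair I (carboxyl axial, ethynyl equatorial): E = 1.44 kcal/mol.
Chair II (carboxyl equatorial, ethynyl axial): E = 0.51 kcal/mol.
Chair II is the more stable (lower-energy) conformer, and in that chair the ethynyl group is axial.

axial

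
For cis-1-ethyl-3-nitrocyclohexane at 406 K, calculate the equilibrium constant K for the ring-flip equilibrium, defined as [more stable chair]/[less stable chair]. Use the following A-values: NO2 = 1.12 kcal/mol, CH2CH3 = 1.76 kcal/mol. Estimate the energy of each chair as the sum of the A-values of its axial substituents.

C1 and C3 have the same parity, so for the cis isomer the two substituents are e,e in one chair and a,a in the other.
Chair I (nitro axial, ethyl axial): E = 2.88 kcal/mol; chair II (nitro equatorial, ethyl equatorial): E = 0.00 kcal/mol.
ΔG = 2.88 kcal/mol between the two chairs.
K = exp(ΔG/RT) with R = 1.987×10⁻³ kcal mol⁻¹ K⁻¹ and T = 406 K gives K ≈ 35.5.

K ≈ 35.5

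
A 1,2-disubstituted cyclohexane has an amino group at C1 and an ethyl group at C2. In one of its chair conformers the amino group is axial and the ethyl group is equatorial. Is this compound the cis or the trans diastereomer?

C1 and C2 have opposite parity, so their axial bonds point in opposite directions.
With opposite-parity carbons, two substituents on the same face are one axial and one equatorial; opposite faces give both axial or both equatorial.
Here the groups are axial/equatorial → same face → cis.

cis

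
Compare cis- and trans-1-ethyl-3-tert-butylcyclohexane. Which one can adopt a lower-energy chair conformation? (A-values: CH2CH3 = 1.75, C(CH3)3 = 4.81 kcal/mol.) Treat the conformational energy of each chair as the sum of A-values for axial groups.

At 1,3 positions (parity same): cis → (e,e or a,a); trans → (a,e or e,a).
Best chair for cis: E = 0.00 kcal/mol; best chair for trans: E = 1.75 kcal/mol.
The cis isomer is lower by 1.75 kcal/mol.

cis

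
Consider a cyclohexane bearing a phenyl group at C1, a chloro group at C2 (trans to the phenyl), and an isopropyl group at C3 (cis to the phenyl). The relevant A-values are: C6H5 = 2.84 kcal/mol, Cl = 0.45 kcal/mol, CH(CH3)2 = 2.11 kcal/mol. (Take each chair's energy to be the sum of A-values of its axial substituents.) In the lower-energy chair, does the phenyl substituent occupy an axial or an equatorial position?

equatorial

Chair I (phenyl axial, chloro axial, isopropyl axial): E = 5.40 kcal/mol.
Chair II (phenyl equatorial, chloro equatorial, isopropyl equatorial): E = 0.00 kcal/mol.
Chair II is the more stable (lower-energy) conformer, and in that chair the phenyl group is equatorial.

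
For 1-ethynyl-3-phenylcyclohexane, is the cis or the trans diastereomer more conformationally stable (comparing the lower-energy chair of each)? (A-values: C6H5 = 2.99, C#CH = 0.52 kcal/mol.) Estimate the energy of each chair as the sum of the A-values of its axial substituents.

At 1,3 positions (parity same): cis → (e,e or a,a); trans → (a,e or e,a).
Best chair for cis: E = 0.00 kcal/mol; best chair for trans: E = 0.52 kcal/mol.
The cis isomer is lower by 0.52 kcal/mol.

cis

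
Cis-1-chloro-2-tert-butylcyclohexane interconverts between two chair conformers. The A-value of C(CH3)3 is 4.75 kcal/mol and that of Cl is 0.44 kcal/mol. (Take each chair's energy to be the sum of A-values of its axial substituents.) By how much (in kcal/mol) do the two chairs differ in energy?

C1 and C2 have opposite parity, so for the cis isomer the two substituents are one axial and one equatorial in each chair.
Chair I (tert-butyl axial, chloro equatorial): E = 4.75 kcal/mol.
Chair II (tert-butyl equatorial, chloro axial): E = 0.44 kcal/mol.
ΔE = 4.75 − 0.44 = 4.31 kcal/mol; chair II is more stable.

4.31 kcal/mol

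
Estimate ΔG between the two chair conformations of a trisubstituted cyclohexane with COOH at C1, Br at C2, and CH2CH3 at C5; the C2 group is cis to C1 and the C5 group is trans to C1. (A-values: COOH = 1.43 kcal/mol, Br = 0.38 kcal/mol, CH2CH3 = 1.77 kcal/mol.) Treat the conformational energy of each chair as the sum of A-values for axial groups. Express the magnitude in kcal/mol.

0.72 kcal/mol

Chair I (carboxyl axial, bromo equatorial, ethyl equatorial): E = 1.43 kcal/mol.
Chair II (carboxyl equatorial, bromo axial, ethyl axial): E = 2.15 kcal/mol.
ΔE = 2.15 − 1.43 = 0.72 kcal/mol; chair I is more stable.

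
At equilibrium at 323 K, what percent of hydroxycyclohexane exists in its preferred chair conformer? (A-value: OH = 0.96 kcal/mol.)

81.7%

One chair has the hydroxyl group axial (E = 0.96 kcal/mol) and the other has it equatorial (E = 0).
ΔG = 0.96 kcal/mol between the two chairs.
K = exp(ΔG/RT) with R = 1.987×10⁻³ kcal mol⁻¹ K⁻¹ and T = 323 K gives K ≈ 4.46.
Fraction in the lower-energy chair = K/(K+1) = 81.7%.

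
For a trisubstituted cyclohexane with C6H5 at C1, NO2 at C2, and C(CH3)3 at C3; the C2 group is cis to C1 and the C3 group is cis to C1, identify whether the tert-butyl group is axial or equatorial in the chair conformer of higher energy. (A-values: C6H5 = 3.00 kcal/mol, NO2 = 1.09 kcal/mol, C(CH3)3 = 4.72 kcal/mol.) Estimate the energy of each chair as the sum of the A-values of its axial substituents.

axial

Chair I (phenyl axial, nitro equatorial, tert-butyl axial): E = 7.72 kcal/mol.
Chair II (phenyl equatorial, nitro axial, tert-butyl equatorial): E = 1.09 kcal/mol.
Chair I is the less stable (higher-energy) conformer, and in that chair the tert-butyl group is axial.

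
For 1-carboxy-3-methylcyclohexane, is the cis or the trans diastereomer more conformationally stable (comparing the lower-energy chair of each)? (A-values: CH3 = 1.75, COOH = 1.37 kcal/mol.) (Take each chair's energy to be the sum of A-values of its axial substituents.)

At 1,3 positions (parity same): cis → (e,e or a,a); trans → (a,e or e,a).
Best chair for cis: E = 0.00 kcal/mol; best chair for trans: E = 1.37 kcal/mol.
The cis isomer is lower by 1.37 kcal/mol.

cis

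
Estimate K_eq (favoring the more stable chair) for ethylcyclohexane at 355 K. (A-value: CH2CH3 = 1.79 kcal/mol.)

K ≈ 12.6

One chair has the ethyl group axial (E = 1.79 kcal/mol) and the other has it equatorial (E = 0).
ΔG = 1.79 kcal/mol between the two chairs.
K = exp(ΔG/RT) with R = 1.987×10⁻³ kcal mol⁻¹ K⁻¹ and T = 355 K gives K ≈ 12.6.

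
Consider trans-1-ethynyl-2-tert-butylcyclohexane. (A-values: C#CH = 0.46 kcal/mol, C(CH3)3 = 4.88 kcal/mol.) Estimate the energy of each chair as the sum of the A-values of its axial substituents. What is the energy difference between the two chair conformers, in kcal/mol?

C1 and C2 have opposite parity, so for the trans isomer the two substituents are e,e in one chair and a,a in the other.
Chair I (ethynyl axial, tert-butyl axial): E = 5.34 kcal/mol.
Chair II (ethynyl equatorial, tert-butyl equatorial): E = 0.00 kcal/mol.
ΔE = 5.34 − 0.00 = 5.34 kcal/mol; chair II is more stable.

5.34 kcal/mol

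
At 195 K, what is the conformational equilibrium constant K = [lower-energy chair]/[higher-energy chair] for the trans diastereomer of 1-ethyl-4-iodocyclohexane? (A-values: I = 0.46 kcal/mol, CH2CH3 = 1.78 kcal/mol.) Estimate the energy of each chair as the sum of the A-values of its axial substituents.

K ≈ 324

C1 and C4 have opposite parity, so for the trans isomer the two substituents are e,e in one chair and a,a in the other.
Chair I (iodo axial, ethyl axial): E = 2.24 kcal/mol; chair II (iodo equatorial, ethyl equatorial): E = 0.00 kcal/mol.
ΔG = 2.24 kcal/mol between the two chairs.
K = exp(ΔG/RT) with R = 1.987×10⁻³ kcal mol⁻¹ K⁻¹ and T = 195 K gives K ≈ 324.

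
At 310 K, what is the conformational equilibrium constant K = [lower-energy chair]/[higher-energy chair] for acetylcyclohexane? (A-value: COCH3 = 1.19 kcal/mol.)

K ≈ 6.90

One chair has the acetyl group axial (E = 1.19 kcal/mol) and the other has it equatorial (E = 0).
ΔG = 1.19 kcal/mol between the two chairs.
K = exp(ΔG/RT) with R = 1.987×10⁻³ kcal mol⁻¹ K⁻¹ and T = 310 K gives K ≈ 6.9.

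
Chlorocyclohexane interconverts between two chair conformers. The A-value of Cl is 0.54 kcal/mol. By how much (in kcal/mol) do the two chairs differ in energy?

0.54 kcal/mol

A monosubstituted cyclohexane has one chair with the chloro group axial (E = A = 0.54 kcal/mol) and one with it equatorial (E = 0).
ΔE = 0.54 − 0 = 0.54 kcal/mol.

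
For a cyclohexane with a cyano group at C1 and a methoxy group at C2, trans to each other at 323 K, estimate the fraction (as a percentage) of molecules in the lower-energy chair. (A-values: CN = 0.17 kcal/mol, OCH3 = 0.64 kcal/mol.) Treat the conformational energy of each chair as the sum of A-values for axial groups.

77.9%

C1 and C2 have opposite parity, so for the trans isomer the two substituents are e,e in one chair and a,a in the other.
Chair I (cyano axial, methoxy axial): E = 0.81 kcal/mol; chair II (cyano equatorial, methoxy equatorial): E = 0.00 kcal/mol.
ΔG = 0.81 kcal/mol between the two chairs.
K = exp(ΔG/RT) with R = 1.987×10⁻³ kcal mol⁻¹ K⁻¹ and T = 323 K gives K ≈ 3.53.
Fraction in the lower-energy chair = K/(K+1) = 77.9%.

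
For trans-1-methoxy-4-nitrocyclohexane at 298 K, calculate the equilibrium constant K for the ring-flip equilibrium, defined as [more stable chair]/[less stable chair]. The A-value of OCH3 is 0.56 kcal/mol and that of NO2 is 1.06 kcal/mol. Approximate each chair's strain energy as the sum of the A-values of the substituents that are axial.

K ≈ 15.4

C1 and C4 have opposite parity, so for the trans isomer the two substituents are e,e in one chair and a,a in the other.
Chair I (methoxy axial, nitro axial): E = 1.62 kcal/mol; chair II (methoxy equatorial, nitro equatorial): E = 0.00 kcal/mol.
ΔG = 1.62 kcal/mol between the two chairs.
K = exp(ΔG/RT) with R = 1.987×10⁻³ kcal mol⁻¹ K⁻¹ and T = 298 K gives K ≈ 15.4.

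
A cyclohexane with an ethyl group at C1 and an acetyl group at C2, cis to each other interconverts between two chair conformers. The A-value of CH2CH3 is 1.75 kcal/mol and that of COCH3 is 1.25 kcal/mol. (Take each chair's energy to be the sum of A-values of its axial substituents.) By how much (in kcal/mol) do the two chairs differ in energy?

0.50 kcal/mol

C1 and C2 have opposite parity, so for the cis isomer the two substituents are one axial and one equatorial in each chair.
Chair I (ethyl axial, acetyl equatorial): E = 1.75 kcal/mol.
Chair II (ethyl equatorial, acetyl axial): E = 1.25 kcal/mol.
ΔE = 1.75 − 1.25 = 0.50 kcal/mol; chair II is more stable.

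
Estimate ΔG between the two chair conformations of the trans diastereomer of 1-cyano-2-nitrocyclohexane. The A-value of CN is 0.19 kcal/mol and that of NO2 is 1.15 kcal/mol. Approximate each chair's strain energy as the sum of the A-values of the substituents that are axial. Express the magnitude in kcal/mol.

1.34 kcal/mol

C1 and C2 have opposite parity, so for the trans isomer the two substituents are e,e in one chair and a,a in the other.
Chair I (cyano axial, nitro axial): E = 1.34 kcal/mol.
Chair II (cyano equatorial, nitro equatorial): E = 0.00 kcal/mol.
ΔE = 1.34 − 0.00 = 1.34 kcal/mol; chair II is more stable.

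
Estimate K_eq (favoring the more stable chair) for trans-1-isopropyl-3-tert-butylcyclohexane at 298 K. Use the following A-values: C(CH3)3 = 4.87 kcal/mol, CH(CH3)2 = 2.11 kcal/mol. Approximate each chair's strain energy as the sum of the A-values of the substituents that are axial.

C1 and C3 have the same parity, so for the trans isomer the two substituents are one axial and one equatorial in each chair.
Chair I (tert-butyl axial, isopropyl equatorial): E = 4.87 kcal/mol; chair II (tert-butyl equatorial, isopropyl axial): E = 2.11 kcal/mol.
ΔG = 2.76 kcal/mol between the two chairs.
K = exp(ΔG/RT) with R = 1.987×10⁻³ kcal mol⁻¹ K⁻¹ and T = 298 K gives K ≈ 106.

K ≈ 106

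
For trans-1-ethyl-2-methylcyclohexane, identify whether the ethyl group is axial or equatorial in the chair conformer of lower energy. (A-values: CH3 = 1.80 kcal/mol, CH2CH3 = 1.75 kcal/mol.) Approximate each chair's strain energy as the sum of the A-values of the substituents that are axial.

equatorial

C1 and C2 have opposite parity, so for the trans isomer the two substituents are e,e in one chair and a,a in the other.
Chair I (methyl axial, ethyl axial): E = 3.55 kcal/mol.
Chair II (methyl equatorial, ethyl equatorial): E = 0.00 kcal/mol.
Chair II is the more stable (lower-energy) conformer, and in that chair the ethyl group is equatorial.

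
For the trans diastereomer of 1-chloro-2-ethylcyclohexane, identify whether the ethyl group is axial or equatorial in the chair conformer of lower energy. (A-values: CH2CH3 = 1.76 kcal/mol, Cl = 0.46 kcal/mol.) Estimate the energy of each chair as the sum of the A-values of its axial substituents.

C1 and C2 have opposite parity, so for the trans isomer the two substituents are e,e in one chair and a,a in the other.
Chair I (ethyl axial, chloro axial): E = 2.22 kcal/mol.
Chair II (ethyl equatorial, chloro equatorial): E = 0.00 kcal/mol.
Chair II is the more stable (lower-energy) conformer, and in that chair the ethyl group is equatorial.

equatorial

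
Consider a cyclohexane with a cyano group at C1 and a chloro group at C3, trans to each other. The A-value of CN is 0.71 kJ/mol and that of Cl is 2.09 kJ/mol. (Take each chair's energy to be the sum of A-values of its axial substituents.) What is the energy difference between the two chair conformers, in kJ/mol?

C1 and C3 have the same parity, so for the trans isomer the two substituents are one axial and one equatorial in each chair.
Chair I (cyano axial, chloro equatorial): E = 0.71 kJ/mol.
Chair II (cyano equatorial, chloro axial): E = 2.09 kJ/mol.
ΔE = 2.09 − 0.71 = 1.38 kJ/mol; chair I is more stable.

1.38 kJ/mol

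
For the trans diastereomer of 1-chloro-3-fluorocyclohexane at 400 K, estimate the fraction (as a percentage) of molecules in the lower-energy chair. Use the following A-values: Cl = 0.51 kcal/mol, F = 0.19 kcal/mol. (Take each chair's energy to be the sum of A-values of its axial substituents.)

59.9%

C1 and C3 have the same parity, so for the trans isomer the two substituents are one axial and one equatorial in each chair.
Chair I (chloro axial, fluoro equatorial): E = 0.51 kcal/mol; chair II (chloro equatorial, fluoro axial): E = 0.19 kcal/mol.
ΔG = 0.32 kcal/mol between the two chairs.
K = exp(ΔG/RT) with R = 1.987×10⁻³ kcal mol⁻¹ K⁻¹ and T = 400 K gives K ≈ 1.5.
Fraction in the lower-energy chair = K/(K+1) = 59.9%.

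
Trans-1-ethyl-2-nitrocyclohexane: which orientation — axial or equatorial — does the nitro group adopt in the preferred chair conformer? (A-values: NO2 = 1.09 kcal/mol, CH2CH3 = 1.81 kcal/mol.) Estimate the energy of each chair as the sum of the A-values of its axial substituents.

equatorial

C1 and C2 have opposite parity, so for the trans isomer the two substituents are e,e in one chair and a,a in the other.
Chair I (nitro axial, ethyl axial): E = 2.90 kcal/mol.
Chair II (nitro equatorial, ethyl equatorial): E = 0.00 kcal/mol.
Chair II is the more stable (lower-energy) conformer, and in that chair the nitro group is equatorial.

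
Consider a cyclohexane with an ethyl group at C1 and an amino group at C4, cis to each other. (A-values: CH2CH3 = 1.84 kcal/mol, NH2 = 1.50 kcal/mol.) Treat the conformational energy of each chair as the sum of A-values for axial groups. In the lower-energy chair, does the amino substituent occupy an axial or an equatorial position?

axial

C1 and C4 have opposite parity, so for the cis isomer the two substituents are one axial and one equatorial in each chair.
Chair I (ethyl axial, amino equatorial): E = 1.84 kcal/mol.
Chair II (ethyl equatorial, amino axial): E = 1.50 kcal/mol.
Chair II is the more stable (lower-energy) conformer, and in that chair the amino group is axial.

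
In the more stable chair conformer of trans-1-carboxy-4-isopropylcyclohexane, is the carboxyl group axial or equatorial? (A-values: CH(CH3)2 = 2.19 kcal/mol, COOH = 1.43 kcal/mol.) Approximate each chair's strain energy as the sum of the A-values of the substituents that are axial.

equatorial

C1 and C4 have opposite parity, so for the trans isomer the two substituents are e,e in one chair and a,a in the other.
Chair I (isopropyl axial, carboxyl axial): E = 3.62 kcal/mol.
Chair II (isopropyl equatorial, carboxyl equatorial): E = 0.00 kcal/mol.
Chair II is the more stable (lower-energy) conformer, and in that chair the carboxyl group is equatorial.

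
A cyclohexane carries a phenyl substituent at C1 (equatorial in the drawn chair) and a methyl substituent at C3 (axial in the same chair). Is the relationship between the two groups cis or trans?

C1 and C3 have the same parity, so their axial bonds point in the same direction.
With same-parity carbons, two substituents on the same face are both axial or both equatorial; opposite faces give one of each.
Here the groups are equatorial/axial → opposite face → trans.

trans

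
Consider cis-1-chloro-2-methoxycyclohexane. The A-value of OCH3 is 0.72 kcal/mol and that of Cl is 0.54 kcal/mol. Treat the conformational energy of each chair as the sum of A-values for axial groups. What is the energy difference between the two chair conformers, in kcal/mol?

0.18 kcal/mol

C1 and C2 have opposite parity, so for the cis isomer the two substituents are one axial and one equatorial in each chair.
Chair I (methoxy axial, chloro equatorial): E = 0.72 kcal/mol.
Chair II (methoxy equatorial, chloro axial): E = 0.54 kcal/mol.
ΔE = 0.72 − 0.54 = 0.18 kcal/mol; chair II is more stable.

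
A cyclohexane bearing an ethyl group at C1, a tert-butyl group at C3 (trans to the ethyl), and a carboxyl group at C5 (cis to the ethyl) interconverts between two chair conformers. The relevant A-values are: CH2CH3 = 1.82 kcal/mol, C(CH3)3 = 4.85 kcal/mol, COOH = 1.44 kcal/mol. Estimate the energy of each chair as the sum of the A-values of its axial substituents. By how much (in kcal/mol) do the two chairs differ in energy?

1.59 kcal/mol

Chair I (ethyl axial, tert-butyl equatorial, carboxyl axial): E = 3.26 kcal/mol.
Chair II (ethyl equatorial, tert-butyl axial, carboxyl equatorial): E = 4.85 kcal/mol.
ΔE = 4.85 − 3.26 = 1.59 kcal/mol; chair I is more stable.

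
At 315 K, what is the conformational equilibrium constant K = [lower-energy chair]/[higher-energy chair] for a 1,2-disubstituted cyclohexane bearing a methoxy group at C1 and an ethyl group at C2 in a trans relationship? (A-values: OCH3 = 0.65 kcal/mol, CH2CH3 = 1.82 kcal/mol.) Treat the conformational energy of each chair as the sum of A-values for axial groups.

K ≈ 51.7

C1 and C2 have opposite parity, so for the trans isomer the two substituents are e,e in one chair and a,a in the other.
Chair I (methoxy axial, ethyl axial): E = 2.47 kcal/mol; chair II (methoxy equatorial, ethyl equatorial): E = 0.00 kcal/mol.
ΔG = 2.47 kcal/mol between the two chairs.
K = exp(ΔG/RT) with R = 1.987×10⁻³ kcal mol⁻¹ K⁻¹ and T = 315 K gives K ≈ 51.7.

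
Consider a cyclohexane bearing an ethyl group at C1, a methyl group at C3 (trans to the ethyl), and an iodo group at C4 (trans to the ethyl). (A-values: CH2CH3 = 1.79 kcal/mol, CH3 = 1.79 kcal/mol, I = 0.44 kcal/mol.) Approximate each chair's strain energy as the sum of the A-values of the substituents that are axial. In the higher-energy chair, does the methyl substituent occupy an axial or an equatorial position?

equatorial

Chair I (ethyl axial, methyl equatorial, iodo axial): E = 2.23 kcal/mol.
Chair II (ethyl equatorial, methyl axial, iodo equatorial): E = 1.79 kcal/mol.
Chair I is the less stable (higher-energy) conformer, and in that chair the methyl group is equatorial.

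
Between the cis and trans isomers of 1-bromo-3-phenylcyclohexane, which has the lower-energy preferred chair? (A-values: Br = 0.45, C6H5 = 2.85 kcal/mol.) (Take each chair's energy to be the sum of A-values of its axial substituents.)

At 1,3 positions (parity same): cis → (e,e or a,a); trans → (a,e or e,a).
Best chair for cis: E = 0.00 kcal/mol; best chair for trans: E = 0.45 kcal/mol.
The cis isomer is lower by 0.45 kcal/mol.

cis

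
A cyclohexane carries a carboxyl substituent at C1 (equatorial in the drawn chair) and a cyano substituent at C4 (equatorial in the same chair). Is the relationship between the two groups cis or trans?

trans

C1 and C4 have opposite parity, so their axial bonds point in opposite directions.
With opposite-parity carbons, two substituents on the same face are one axial and one equatorial; opposite faces give both axial or both equatorial.
Here the groups are equatorial/equatorial → opposite face → trans.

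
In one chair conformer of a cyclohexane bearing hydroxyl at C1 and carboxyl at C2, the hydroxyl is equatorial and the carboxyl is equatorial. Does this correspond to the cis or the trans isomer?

trans

C1 and C2 have opposite parity, so their axial bonds point in opposite directions.
With opposite-parity carbons, two substituents on the same face are one axial and one equatorial; opposite faces give both axial or both equatorial.
Here the groups are equatorial/equatorial → opposite face → trans.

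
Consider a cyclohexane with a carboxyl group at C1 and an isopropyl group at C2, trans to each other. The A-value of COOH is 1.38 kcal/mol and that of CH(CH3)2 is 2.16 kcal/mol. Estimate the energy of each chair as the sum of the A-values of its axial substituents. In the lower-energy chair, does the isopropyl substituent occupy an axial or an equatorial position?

equatorial

C1 and C2 have opposite parity, so for the trans isomer the two substituents are e,e in one chair and a,a in the other.
Chair I (carboxyl axial, isopropyl axial): E = 3.54 kcal/mol.
Chair II (carboxyl equatorial, isopropyl equatorial): E = 0.00 kcal/mol.
Chair II is the more stable (lower-energy) conformer, and in that chair the isopropyl group is equatorial.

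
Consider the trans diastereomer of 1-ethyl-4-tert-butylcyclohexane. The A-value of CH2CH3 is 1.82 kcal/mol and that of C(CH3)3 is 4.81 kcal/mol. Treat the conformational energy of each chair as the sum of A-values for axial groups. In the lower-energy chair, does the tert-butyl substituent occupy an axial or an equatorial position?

equatorial

C1 and C4 have opposite parity, so for the trans isomer the two substituents are e,e in one chair and a,a in the other.
Chair I (ethyl axial, tert-butyl axial): E = 6.63 kcal/mol.
Chair II (ethyl equatorial, tert-butyl equatorial): E = 0.00 kcal/mol.
Chair II is the more stable (lower-energy) conformer, and in that chair the tert-butyl group is equatorial.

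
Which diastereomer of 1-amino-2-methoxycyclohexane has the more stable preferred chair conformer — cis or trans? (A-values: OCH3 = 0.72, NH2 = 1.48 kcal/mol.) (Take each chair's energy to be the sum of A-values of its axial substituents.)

trans

At 1,2 positions (parity opposite): cis → (a,e or e,a); trans → (e,e or a,a).
Best chair for cis: E = 0.72 kcal/mol; best chair for trans: E = 0.00 kcal/mol.
The trans isomer is lower by 0.72 kcal/mol.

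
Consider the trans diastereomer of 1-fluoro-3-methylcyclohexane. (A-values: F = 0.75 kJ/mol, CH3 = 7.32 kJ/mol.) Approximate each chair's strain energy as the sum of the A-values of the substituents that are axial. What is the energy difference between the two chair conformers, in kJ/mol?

C1 and C3 have the same parity, so for the trans isomer the two substituents are one axial and one equatorial in each chair.
Chair I (fluoro axial, methyl equatorial): E = 0.75 kJ/mol.
Chair II (fluoro equatorial, methyl axial): E = 7.32 kJ/mol.
ΔE = 7.32 − 0.75 = 6.57 kJ/mol; chair I is more stable.

6.57 kJ/mol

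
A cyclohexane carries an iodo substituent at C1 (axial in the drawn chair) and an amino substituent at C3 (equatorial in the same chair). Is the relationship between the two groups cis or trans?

C1 and C3 have the same parity, so their axial bonds point in the same direction.
With same-parity carbons, two substituents on the same face are both axial or both equatorial; opposite faces give one of each.
Here the groups are axial/equatorial → opposite face → trans.

trans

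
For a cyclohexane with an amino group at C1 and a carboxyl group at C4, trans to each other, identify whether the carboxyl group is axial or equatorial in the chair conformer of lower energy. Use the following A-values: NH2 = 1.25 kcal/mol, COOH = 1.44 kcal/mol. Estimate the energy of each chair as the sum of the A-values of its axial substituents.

C1 and C4 have opposite parity, so for the trans isomer the two substituents are e,e in one chair and a,a in the other.
Chair I (amino axial, carboxyl axial): E = 2.69 kcal/mol.
Chair II (amino equatorial, carboxyl equatorial): E = 0.00 kcal/mol.
Chair II is the more stable (lower-energy) conformer, and in that chair the carboxyl group is equatorial.

equatorial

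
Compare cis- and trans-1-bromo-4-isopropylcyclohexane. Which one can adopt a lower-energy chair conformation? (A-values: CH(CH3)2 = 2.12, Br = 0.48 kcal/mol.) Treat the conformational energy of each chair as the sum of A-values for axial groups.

At 1,4 positions (parity opposite): cis → (a,e or e,a); trans → (e,e or a,a).
Best chair for cis: E = 0.48 kcal/mol; best chair for trans: E = 0.00 kcal/mol.
The trans isomer is lower by 0.48 kcal/mol.

trans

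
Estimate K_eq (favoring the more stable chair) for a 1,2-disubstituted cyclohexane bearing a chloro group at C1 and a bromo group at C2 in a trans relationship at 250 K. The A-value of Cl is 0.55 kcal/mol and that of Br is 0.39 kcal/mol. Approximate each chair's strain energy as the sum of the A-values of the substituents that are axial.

C1 and C2 have opposite parity, so for the trans isomer the two substituents are e,e in one chair and a,a in the other.
Chair I (chloro axial, bromo axial): E = 0.94 kcal/mol; chair II (chloro equatorial, bromo equatorial): E = 0.00 kcal/mol.
ΔG = 0.94 kcal/mol between the two chairs.
K = exp(ΔG/RT) with R = 1.987×10⁻³ kcal mol⁻¹ K⁻¹ and T = 250 K gives K ≈ 6.63.

K ≈ 6.63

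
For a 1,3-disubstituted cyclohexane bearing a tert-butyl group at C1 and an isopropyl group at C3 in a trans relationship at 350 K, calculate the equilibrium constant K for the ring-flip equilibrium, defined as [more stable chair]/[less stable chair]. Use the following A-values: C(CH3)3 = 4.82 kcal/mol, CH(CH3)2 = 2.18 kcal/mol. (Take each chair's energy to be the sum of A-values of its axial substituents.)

C1 and C3 have the same parity, so for the trans isomer the two substituents are one axial and one equatorial in each chair.
Chair I (tert-butyl axial, isopropyl equatorial): E = 4.82 kcal/mol; chair II (tert-butyl equatorial, isopropyl axial): E = 2.18 kcal/mol.
ΔG = 2.64 kcal/mol between the two chairs.
K = exp(ΔG/RT) with R = 1.987×10⁻³ kcal mol⁻¹ K⁻¹ and T = 350 K gives K ≈ 44.5.

K ≈ 44.5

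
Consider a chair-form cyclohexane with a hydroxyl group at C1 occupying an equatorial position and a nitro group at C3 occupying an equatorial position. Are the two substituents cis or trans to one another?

cis

C1 and C3 have the same parity, so their axial bonds point in the same direction.
With same-parity carbons, two substituents on the same face are both axial or both equatorial; opposite faces give one of each.
Here the groups are equatorial/equatorial → same face → cis.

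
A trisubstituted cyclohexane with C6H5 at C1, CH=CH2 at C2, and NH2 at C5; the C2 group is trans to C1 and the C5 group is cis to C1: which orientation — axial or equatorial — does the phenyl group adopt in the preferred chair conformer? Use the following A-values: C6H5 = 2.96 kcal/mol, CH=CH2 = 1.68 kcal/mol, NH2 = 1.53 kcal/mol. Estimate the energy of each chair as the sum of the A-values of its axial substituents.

equatorial

Chair I (phenyl axial, vinyl axial, amino axial): E = 6.17 kcal/mol.
Chair II (phenyl equatorial, vinyl equatorial, amino equatorial): E = 0.00 kcal/mol.
Chair II is the more stable (lower-energy) conformer, and in that chair the phenyl group is equatorial.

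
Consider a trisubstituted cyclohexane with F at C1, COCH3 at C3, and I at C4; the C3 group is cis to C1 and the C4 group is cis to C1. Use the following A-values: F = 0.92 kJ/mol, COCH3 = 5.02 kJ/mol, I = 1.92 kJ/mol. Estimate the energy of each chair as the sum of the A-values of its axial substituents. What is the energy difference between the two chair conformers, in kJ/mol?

4.02 kJ/mol

Chair I (fluoro axial, acetyl axial, iodo equatorial): E = 5.94 kJ/mol.
Chair II (fluoro equatorial, acetyl equatorial, iodo axial): E = 1.92 kJ/mol.
ΔE = 5.94 − 1.92 = 4.02 kJ/mol; chair II is more stable.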